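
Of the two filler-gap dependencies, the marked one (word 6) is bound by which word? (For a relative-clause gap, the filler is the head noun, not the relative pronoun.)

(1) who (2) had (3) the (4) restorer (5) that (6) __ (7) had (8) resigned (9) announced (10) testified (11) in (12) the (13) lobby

The marked gap is inside the relative clause, the subject of "resigned".
Its filler is the head noun "restorer" (via "that"), at word 4.
(The other dependency links word 1 to a gap after word 9.)

4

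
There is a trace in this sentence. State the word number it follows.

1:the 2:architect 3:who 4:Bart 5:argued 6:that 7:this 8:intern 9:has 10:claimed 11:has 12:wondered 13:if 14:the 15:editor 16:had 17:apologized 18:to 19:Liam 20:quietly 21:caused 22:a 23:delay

10

The displaced element is "the architect" (word 2).
It is linked across 2 clause boundaries (that → Ø).
It functions as the subject of "wondered", so the gap sits immediately after word 10 ("claimed").
Base order: Bart argued that this intern has claimed that the architect has wondered if the editor had apologized to Liam quietly.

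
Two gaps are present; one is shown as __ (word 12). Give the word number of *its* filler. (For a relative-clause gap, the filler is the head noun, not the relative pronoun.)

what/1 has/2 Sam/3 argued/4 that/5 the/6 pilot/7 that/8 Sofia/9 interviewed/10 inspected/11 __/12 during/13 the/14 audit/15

1

The marked gap is the direct object of "inspected".
Its filler is the fronted wh-phrase "what", at word 1.
(The other dependency links word 7 to a gap after word 10.)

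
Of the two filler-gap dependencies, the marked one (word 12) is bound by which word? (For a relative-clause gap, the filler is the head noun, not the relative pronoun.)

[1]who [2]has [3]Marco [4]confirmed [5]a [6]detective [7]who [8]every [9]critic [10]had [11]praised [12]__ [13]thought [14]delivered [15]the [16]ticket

The marked gap is inside the relative clause, the direct object of "praised".
Its filler is the head noun "detective" (via "who"), at word 6.
(The other dependency links word 1 to a gap after word 13.)

6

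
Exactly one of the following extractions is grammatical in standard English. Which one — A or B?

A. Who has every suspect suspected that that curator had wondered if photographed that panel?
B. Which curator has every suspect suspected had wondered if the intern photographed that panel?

In A, the wh-phrase is extracted from inside a wh-island (introduced by "if"), which blocks movement.
In B, the extraction path crosses only that-complement boundaries, which are transparent.
So B is grammatical.

B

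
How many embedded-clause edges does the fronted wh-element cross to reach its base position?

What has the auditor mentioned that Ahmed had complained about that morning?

"what" is extracted from the PP object of "complained".
Boundaries crossed, outermost first: [that] — 1 in total.

1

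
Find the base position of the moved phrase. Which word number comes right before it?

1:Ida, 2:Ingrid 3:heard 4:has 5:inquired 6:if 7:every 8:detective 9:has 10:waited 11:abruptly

3

The displaced element is "Ida" (word 1).
It is linked across 1 clause boundary (Ø).
It functions as the subject of "inquired", so the gap sits immediately after word 3 ("heard").
Base order: Ingrid heard that Ida has inquired if every detective has waited abruptly.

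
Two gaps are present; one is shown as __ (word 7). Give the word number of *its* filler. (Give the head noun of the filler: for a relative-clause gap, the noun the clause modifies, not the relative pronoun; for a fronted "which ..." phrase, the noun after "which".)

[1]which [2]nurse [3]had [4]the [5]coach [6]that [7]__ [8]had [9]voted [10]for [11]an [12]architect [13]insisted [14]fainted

5

The marked gap is inside the relative clause, the subject of "voted".
Its filler is the head noun "coach" (via "that"), at word 5.
(The other dependency links word 2 to a gap after word 13.)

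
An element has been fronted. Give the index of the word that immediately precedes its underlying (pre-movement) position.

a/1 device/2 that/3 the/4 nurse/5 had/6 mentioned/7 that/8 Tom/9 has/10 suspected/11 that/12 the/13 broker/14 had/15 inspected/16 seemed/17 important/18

16

The displaced element is "a device" (word 2).
It is linked across 2 clause boundaries (that → that).
It functions as the direct object of "inspected", so the gap sits immediately after word 16 ("inspected").
Base order: The nurse had mentioned that Tom has suspected that the broker had inspected a device.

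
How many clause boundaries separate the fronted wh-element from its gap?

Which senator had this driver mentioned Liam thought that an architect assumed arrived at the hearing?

"which senator" is extracted from the subject of "arrived".
Boundaries crossed, outermost first: [Ø], [that], [Ø] — 3 in total.

3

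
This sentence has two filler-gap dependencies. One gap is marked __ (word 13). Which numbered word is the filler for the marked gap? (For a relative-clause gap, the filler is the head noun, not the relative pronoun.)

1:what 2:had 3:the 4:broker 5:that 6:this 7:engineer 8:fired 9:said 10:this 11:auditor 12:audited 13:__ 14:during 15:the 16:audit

1

The marked gap is the direct object of "audited".
Its filler is the fronted wh-phrase "what", at word 1.
(The other dependency links word 4 to a gap after word 8.)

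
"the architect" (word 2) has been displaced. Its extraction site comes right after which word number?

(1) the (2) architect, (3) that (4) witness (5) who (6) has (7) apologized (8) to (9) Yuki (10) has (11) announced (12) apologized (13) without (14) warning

The displaced element is "the architect" (word 2).
It is linked across 1 clause boundary (Ø).
It functions as the subject of "apologized", so the gap sits immediately after word 11 ("announced").
Base order: That witness who has apologized to Yuki has announced that the architect apologized without warning.

11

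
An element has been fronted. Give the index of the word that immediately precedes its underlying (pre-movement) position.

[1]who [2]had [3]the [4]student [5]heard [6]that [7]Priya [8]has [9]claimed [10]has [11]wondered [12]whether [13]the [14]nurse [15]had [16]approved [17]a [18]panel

The displaced element is "who" (word 1).
It is linked across 2 clause boundaries (that → Ø).
It functions as the subject of "wondered", so the gap sits immediately after word 9 ("claimed").
Base order: The student had heard that Priya has claimed who has wondered whether the nurse had approved a panel.

9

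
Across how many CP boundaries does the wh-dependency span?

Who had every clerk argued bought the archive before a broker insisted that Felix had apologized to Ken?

"who" is extracted from the subject of "bought".
Boundaries crossed, outermost first: [Ø] — 1 in total.

1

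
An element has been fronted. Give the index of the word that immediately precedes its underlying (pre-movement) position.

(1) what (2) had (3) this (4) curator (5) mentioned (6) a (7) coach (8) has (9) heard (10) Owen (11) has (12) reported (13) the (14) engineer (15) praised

The displaced element is "what" (word 1).
It is linked across 3 clause boundaries (Ø → Ø → Ø).
It functions as the direct object of "praised", so the gap sits immediately after word 15 ("praised").
Base order: This curator had mentioned a coach has heard Owen has reported the engineer praised what.

15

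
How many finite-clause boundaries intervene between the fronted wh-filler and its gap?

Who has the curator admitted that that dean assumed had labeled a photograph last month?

2

"who" is extracted from the subject of "labeled".
Boundaries crossed, outermost first: [that], [Ø] — 2 in total.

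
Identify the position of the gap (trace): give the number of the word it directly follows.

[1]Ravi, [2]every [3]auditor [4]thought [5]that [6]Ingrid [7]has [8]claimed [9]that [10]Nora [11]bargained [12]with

12

The displaced element is "Ravi" (word 1).
It is linked across 2 clause boundaries (that → that).
It functions as the object of the preposition "with" of "bargained", so the gap sits immediately after word 12 ("with").
Base order: Every auditor thought that Ingrid has claimed that Nora bargained with Ravi.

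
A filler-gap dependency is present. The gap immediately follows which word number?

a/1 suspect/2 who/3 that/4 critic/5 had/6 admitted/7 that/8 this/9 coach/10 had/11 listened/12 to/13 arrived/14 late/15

The displaced element is "a suspect" (word 2).
It is linked across 1 clause boundary (that).
It functions as the object of the preposition "to" of "listened", so the gap sits immediately after word 13 ("to").
Base order: That critic had admitted that this coach had listened to a suspect.

13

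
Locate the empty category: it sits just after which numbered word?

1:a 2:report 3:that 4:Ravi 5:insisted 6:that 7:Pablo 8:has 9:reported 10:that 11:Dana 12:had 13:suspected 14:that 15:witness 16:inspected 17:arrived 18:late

16

The displaced element is "a report" (word 2).
It is linked across 3 clause boundaries (that → that → Ø).
It functions as the direct object of "inspected", so the gap sits immediately after word 16 ("inspected").
Base order: Ravi insisted that Pablo has reported that Dana had suspected that witness inspected a report.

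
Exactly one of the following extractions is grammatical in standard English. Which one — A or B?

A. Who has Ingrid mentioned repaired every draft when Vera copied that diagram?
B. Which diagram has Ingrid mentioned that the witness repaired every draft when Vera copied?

In B, the wh-phrase is extracted from inside an adjunct island (introduced by "when"), which blocks movement.
In A, the extraction path crosses only that-complement boundaries, which are transparent.
So A is grammatical.

A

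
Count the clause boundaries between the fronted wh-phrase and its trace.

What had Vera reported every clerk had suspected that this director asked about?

2

"what" is extracted from the PP object of "asked".
Boundaries crossed, outermost first: [Ø], [that] — 2 in total.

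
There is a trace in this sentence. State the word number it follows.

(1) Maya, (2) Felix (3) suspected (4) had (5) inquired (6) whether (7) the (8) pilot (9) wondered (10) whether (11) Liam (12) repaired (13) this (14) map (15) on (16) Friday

3

The displaced element is "Maya" (word 1).
It is linked across 1 clause boundary (Ø).
It functions as the subject of "inquired", so the gap sits immediately after word 3 ("suspected").
Base order: Felix suspected that Maya had inquired whether the pilot wondered whether Liam repaired this map on Friday.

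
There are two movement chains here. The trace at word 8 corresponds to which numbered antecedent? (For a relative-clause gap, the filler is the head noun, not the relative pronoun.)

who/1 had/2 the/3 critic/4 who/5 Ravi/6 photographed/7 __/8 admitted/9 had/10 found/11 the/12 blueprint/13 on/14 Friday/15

The marked gap is inside the relative clause, the direct object of "photographed".
Its filler is the head noun "critic" (via "who"), at word 4.
(The other dependency links word 1 to a gap after word 9.)

4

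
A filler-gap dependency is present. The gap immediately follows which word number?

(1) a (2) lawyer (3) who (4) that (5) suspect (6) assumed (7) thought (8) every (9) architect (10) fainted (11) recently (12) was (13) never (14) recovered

6

The displaced element is "a lawyer" (word 2).
It is linked across 1 clause boundary (Ø).
It functions as the subject of "thought", so the gap sits immediately after word 6 ("assumed").
Base order: That suspect assumed a lawyer thought every architect fainted recently.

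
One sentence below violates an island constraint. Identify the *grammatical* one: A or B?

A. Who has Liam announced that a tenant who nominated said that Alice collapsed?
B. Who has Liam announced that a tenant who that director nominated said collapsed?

In A, the wh-phrase is extracted from inside a complex-NP island (relative clause) (introduced by "who"), which blocks movement.
In B, the extraction path crosses only that-complement boundaries, which are transparent.
So B is grammatical.

B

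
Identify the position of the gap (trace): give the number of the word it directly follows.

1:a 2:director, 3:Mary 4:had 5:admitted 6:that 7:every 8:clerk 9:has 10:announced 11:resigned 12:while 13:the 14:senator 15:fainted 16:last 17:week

The displaced element is "a director" (word 2).
It is linked across 2 clause boundaries (that → Ø).
It functions as the subject of "resigned", so the gap sits immediately after word 10 ("announced").
Base order: Mary had admitted that every clerk has announced that a director resigned while the senator fainted last week.

10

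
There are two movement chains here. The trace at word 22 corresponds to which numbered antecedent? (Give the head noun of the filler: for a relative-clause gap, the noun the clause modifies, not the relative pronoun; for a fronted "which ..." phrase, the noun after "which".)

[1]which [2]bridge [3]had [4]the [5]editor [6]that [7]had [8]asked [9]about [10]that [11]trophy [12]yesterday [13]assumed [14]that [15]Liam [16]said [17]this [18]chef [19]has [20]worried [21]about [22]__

2

The marked gap is the object of the preposition "about" of "worried".
Its filler is the fronted wh-phrase "which bridge", at word 2.
(The other dependency links word 5 to a gap after word 6.)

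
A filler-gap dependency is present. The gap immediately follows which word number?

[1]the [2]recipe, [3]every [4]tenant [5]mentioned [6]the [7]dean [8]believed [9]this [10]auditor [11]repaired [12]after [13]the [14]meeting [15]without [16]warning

The displaced element is "the recipe" (word 2).
It is linked across 2 clause boundaries (Ø → Ø).
It functions as the direct object of "repaired", so the gap sits immediately after word 11 ("repaired").
Base order: Every tenant mentioned the dean believed this auditor repaired the recipe after the meeting without warning.

11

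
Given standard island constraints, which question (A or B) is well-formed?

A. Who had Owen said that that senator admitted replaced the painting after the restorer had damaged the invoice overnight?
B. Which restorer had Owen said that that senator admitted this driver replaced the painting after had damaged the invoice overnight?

A

In B, the wh-phrase is extracted from inside an adjunct island (introduced by "after"), which blocks movement.
In A, the extraction path crosses only that-complement boundaries, which are transparent.
So A is grammatical.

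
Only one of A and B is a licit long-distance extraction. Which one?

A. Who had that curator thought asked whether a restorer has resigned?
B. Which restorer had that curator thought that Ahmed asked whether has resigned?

A

In B, the wh-phrase is extracted from inside a wh-island (introduced by "whether"), which blocks movement.
In A, the extraction path crosses only that-complement boundaries, which are transparent.
So A is grammatical.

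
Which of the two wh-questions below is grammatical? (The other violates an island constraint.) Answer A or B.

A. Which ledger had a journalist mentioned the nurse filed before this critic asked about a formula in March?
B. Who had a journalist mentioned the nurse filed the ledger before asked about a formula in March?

A

In B, the wh-phrase is extracted from inside an adjunct island (introduced by "before"), which blocks movement.
In A, the extraction path crosses only that-complement boundaries, which are transparent.
So A is grammatical.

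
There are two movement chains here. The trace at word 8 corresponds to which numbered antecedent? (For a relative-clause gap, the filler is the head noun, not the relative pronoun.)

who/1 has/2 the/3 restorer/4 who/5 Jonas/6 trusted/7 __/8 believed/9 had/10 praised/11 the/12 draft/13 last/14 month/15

The marked gap is inside the relative clause, the direct object of "trusted".
Its filler is the head noun "restorer" (via "who"), at word 4.
(The other dependency links word 1 to a gap after word 9.)

4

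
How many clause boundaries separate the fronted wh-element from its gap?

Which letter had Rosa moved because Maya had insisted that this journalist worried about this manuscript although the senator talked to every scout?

0

"which letter" originates inside the matrix clause — no clause boundary is crossed.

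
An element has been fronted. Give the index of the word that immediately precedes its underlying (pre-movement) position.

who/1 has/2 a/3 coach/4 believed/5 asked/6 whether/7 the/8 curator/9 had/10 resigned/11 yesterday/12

The displaced element is "who" (word 1).
It is linked across 1 clause boundary (Ø).
It functions as the subject of "asked", so the gap sits immediately after word 5 ("believed").
Base order: A coach has believed that who asked whether the curator had resigned yesterday.

5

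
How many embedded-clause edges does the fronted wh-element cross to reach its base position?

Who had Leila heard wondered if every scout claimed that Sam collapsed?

"who" is extracted from the subject of "wondered".
Boundaries crossed, outermost first: [Ø] — 1 in total.

1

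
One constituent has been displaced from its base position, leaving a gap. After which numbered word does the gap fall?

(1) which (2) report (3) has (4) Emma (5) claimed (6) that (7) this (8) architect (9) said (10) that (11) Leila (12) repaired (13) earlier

The displaced element is "which report" (word 2).
It is linked across 2 clause boundaries (that → that).
It functions as the direct object of "repaired", so the gap sits immediately after word 12 ("repaired").
Base order: Emma has claimed that this architect said that Leila repaired which report earlier.

12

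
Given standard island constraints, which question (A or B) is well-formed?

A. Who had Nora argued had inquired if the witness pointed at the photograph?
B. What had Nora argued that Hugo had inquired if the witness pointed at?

In B, the wh-phrase is extracted from inside a wh-island (introduced by "if"), which blocks movement.
In A, the extraction path crosses only that-complement boundaries, which are transparent.
So A is grammatical.

A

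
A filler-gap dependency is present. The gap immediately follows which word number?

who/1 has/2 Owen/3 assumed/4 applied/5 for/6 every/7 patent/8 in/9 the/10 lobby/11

4

The displaced element is "who" (word 1).
It is linked across 1 clause boundary (Ø).
It functions as the subject of "applied", so the gap sits immediately after word 4 ("assumed").
Base order: Owen has assumed that who applied for every patent in the lobby.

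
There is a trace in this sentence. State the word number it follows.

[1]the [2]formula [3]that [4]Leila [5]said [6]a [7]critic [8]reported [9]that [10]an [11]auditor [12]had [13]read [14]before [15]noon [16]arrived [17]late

The displaced element is "the formula" (word 2).
It is linked across 2 clause boundaries (Ø → that).
It functions as the direct object of "read", so the gap sits immediately after word 13 ("read").
Base order: Leila said a critic reported that an auditor had read the formula before noon.

13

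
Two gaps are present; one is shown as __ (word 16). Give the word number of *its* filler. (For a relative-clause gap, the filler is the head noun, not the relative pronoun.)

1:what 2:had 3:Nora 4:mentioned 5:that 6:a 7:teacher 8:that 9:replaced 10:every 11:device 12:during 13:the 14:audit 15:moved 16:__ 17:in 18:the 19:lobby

1

The marked gap is the direct object of "moved".
Its filler is the fronted wh-phrase "what", at word 1.
(The other dependency links word 7 to a gap after word 8.)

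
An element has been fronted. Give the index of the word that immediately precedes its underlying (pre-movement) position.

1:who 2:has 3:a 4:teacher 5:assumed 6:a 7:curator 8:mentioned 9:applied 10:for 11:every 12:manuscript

The displaced element is "who" (word 1).
It is linked across 2 clause boundaries (Ø → Ø).
It functions as the subject of "applied", so the gap sits immediately after word 8 ("mentioned").
Base order: A teacher has assumed a curator mentioned who applied for every manuscript.

8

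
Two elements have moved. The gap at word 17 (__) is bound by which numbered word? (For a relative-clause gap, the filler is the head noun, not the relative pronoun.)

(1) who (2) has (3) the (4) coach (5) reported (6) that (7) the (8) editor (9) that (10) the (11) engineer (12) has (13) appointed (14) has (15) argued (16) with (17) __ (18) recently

The marked gap is the object of the preposition "with" of "argued".
Its filler is the fronted wh-phrase "who", at word 1.
(The other dependency links word 8 to a gap after word 13.)

1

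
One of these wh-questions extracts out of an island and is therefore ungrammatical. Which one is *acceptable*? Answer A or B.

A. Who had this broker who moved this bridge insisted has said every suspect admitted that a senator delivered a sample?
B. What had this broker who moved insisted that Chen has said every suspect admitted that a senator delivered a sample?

A

In B, the wh-phrase is extracted from inside a complex-NP island (relative clause) (introduced by "who"), which blocks movement.
In A, the extraction path crosses only that-complement boundaries, which are transparent.
So A is grammatical.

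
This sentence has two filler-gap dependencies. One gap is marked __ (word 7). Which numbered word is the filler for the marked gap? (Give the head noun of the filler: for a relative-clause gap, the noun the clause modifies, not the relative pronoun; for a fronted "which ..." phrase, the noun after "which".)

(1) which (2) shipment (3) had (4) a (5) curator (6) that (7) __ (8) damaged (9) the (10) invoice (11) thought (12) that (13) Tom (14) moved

5

The marked gap is inside the relative clause, the subject of "damaged".
Its filler is the head noun "curator" (via "that"), at word 5.
(The other dependency links word 2 to a gap after word 14.)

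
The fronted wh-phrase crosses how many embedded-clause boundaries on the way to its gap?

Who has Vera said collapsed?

"who" is extracted from the subject of "collapsed".
Boundaries crossed, outermost first: [Ø] — 1 in total.

1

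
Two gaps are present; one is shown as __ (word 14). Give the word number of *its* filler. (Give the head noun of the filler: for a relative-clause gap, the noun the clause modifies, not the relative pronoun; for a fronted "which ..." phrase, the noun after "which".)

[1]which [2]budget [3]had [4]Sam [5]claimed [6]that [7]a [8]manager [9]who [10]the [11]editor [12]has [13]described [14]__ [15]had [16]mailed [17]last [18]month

The marked gap is inside the relative clause, the direct object of "described".
Its filler is the head noun "manager" (via "who"), at word 8.
(The other dependency links word 2 to a gap after word 16.)

8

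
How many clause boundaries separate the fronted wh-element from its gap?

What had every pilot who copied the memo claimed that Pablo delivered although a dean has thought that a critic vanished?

1

"what" is extracted from the object of "delivered".
Boundaries crossed, outermost first: [that] — 1 in total.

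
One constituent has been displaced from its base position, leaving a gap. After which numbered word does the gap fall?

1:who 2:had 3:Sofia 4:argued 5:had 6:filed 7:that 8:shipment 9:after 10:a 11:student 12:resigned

The displaced element is "who" (word 1).
It is linked across 1 clause boundary (Ø).
It functions as the subject of "filed", so the gap sits immediately after word 4 ("argued").
Base order: Sofia had argued that who had filed that shipment after a student resigned.

4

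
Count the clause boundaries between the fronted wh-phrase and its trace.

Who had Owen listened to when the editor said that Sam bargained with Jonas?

0

"who" originates inside the matrix clause — no clause boundary is crossed.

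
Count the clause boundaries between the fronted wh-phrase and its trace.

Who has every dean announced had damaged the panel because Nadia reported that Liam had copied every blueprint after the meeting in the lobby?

"who" is extracted from the subject of "damaged".
Boundaries crossed, outermost first: [Ø] — 1 in total.

1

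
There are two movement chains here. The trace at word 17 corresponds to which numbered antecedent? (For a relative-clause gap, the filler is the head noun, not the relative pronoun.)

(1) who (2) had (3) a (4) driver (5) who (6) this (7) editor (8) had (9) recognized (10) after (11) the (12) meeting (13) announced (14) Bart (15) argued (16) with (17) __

The marked gap is the object of the preposition "with" of "argued".
Its filler is the fronted wh-phrase "who", at word 1.
(The other dependency links word 4 to a gap after word 9.)

1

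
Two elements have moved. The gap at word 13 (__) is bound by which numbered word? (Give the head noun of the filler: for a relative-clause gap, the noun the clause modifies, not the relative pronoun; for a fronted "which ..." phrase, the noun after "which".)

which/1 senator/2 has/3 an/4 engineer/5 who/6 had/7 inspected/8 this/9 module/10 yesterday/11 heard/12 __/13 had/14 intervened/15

2

The marked gap is the subject of "intervened".
Its filler is the fronted wh-phrase "which senator", at word 2.
(The other dependency links word 5 to a gap after word 6.)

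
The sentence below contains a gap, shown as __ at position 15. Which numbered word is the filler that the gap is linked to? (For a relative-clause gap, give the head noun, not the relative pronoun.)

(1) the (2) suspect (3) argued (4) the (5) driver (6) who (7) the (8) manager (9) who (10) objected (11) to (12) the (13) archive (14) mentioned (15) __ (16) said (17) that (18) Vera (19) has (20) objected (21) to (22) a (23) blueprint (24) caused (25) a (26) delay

5

The gap at 15 is the subject of "said", inside a relative clause.
The relative pronoun is "who" (word 6); it is bound by the head noun immediately before it.
Its filler is the head noun "driver", at word 5.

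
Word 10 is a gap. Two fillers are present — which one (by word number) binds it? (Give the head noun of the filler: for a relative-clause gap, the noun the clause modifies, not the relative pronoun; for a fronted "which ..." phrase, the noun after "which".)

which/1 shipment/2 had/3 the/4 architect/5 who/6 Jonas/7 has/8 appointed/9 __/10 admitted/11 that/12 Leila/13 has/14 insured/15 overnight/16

The marked gap is inside the relative clause, the direct object of "appointed".
Its filler is the head noun "architect" (via "who"), at word 5.
(The other dependency links word 2 to a gap after word 15.)

5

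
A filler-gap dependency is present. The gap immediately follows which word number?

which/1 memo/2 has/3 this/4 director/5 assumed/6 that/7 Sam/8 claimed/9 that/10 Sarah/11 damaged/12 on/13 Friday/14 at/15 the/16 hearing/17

The displaced element is "which memo" (word 2).
It is linked across 2 clause boundaries (that → that).
It functions as the direct object of "damaged", so the gap sits immediately after word 12 ("damaged").
Base order: This director has assumed that Sam claimed that Sarah damaged which memo on Friday at the hearing.

12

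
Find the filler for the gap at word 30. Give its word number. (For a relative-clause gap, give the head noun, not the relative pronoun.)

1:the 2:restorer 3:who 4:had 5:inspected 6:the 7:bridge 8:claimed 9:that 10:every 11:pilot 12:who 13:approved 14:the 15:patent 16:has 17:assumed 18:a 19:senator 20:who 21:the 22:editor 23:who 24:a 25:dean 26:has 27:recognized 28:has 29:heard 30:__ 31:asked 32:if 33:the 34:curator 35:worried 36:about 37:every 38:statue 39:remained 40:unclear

The gap at 30 is the subject of "asked", inside a relative clause.
The relative pronoun is "who" (word 20); it is bound by the head noun immediately before it.
Its filler is the head noun "senator", at word 19.

19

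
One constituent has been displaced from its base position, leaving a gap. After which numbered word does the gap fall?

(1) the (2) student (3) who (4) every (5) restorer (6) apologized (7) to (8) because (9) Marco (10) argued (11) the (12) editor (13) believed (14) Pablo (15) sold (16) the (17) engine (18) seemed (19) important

7

The displaced element is "the student" (word 2).
It functions as the object of the preposition "to" of "apologized", so the gap sits immediately after word 7 ("to").
Base order: Every restorer apologized to the student because Marco argued the editor believed Pablo sold the engine.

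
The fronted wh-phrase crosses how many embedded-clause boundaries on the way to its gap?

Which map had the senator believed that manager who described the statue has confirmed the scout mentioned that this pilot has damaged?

"which map" is extracted from the object of "damaged".
Boundaries crossed, outermost first: [Ø], [Ø], [that] — 3 in total.

3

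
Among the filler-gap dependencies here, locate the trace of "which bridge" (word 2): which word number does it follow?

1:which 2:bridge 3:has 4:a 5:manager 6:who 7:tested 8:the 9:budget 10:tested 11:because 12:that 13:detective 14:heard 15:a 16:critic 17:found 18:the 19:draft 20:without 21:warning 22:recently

The displaced element is "which bridge" (word 2).
It functions as the direct object of "tested", so the gap sits immediately after word 10 ("tested").
Base order: A manager who tested the budget has tested which bridge because that detective heard a critic found the draft without warning recently.

10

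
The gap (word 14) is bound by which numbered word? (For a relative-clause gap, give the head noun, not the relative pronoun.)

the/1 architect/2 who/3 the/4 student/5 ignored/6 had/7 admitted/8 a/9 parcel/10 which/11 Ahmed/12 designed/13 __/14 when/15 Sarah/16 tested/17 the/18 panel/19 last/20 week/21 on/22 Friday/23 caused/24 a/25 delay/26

10

The gap at 14 is the object of "designed", inside a relative clause.
The relative pronoun is "which" (word 11); it is bound by the head noun immediately before it.
Its filler is the head noun "parcel", at word 10.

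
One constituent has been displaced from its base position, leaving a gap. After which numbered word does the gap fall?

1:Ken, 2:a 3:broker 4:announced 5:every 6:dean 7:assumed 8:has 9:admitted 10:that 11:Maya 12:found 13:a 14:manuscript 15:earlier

7

The displaced element is "Ken" (word 1).
It is linked across 2 clause boundaries (Ø → Ø).
It functions as the subject of "admitted", so the gap sits immediately after word 7 ("assumed").
Base order: A broker announced every dean assumed that Ken has admitted that Maya found a manuscript earlier.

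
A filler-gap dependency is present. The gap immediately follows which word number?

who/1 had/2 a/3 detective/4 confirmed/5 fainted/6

The displaced element is "who" (word 1).
It is linked across 1 clause boundary (Ø).
It functions as the subject of "fainted", so the gap sits immediately after word 5 ("confirmed").
Base order: A detective had confirmed that who fainted.

5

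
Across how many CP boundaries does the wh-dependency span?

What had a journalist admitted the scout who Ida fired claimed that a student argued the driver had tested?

3

"what" is extracted from the object of "tested".
Boundaries crossed, outermost first: [Ø], [that], [Ø] — 3 in total.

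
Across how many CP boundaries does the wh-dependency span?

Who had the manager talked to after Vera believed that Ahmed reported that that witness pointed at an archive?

"who" originates inside the matrix clause — no clause boundary is crossed.

0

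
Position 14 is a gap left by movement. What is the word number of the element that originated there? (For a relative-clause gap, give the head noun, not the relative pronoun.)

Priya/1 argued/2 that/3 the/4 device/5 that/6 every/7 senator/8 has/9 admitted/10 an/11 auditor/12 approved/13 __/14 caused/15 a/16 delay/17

The gap at 14 is the object of "approved", inside a relative clause.
The relative pronoun is "that" (word 6); it is bound by the head noun immediately before it.
Its filler is the head noun "device", at word 5.

5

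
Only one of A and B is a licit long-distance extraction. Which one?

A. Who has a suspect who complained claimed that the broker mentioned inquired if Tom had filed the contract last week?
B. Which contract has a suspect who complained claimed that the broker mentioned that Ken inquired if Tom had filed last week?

In B, the wh-phrase is extracted from inside a wh-island (introduced by "if"), which blocks movement.
In A, the extraction path crosses only that-complement boundaries, which are transparent.
So A is grammatical.

A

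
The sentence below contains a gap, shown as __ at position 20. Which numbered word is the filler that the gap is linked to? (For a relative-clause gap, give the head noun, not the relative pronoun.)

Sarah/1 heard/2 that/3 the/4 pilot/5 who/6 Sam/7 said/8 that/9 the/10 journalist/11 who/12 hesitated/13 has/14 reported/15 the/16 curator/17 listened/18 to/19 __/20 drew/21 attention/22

The gap at 20 is the prepositional object of "listened", inside a relative clause.
The relative pronoun is "who" (word 6); it is bound by the head noun immediately before it.
Its filler is the head noun "pilot", at word 5.

5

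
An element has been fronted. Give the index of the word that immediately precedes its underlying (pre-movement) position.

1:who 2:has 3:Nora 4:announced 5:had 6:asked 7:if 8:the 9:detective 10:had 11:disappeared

4

The displaced element is "who" (word 1).
It is linked across 1 clause boundary (Ø).
It functions as the subject of "asked", so the gap sits immediately after word 4 ("announced").
Base order: Nora has announced who had asked if the detective had disappeared.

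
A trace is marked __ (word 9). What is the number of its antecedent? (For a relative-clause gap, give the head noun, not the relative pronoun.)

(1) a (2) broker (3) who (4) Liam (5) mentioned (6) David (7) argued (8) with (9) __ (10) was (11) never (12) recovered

2

The gap at 9 is the prepositional object of "argued", inside a relative clause.
The relative pronoun is "who" (word 3); it is bound by the head noun immediately before it.
Its filler is the head noun "broker", at word 2.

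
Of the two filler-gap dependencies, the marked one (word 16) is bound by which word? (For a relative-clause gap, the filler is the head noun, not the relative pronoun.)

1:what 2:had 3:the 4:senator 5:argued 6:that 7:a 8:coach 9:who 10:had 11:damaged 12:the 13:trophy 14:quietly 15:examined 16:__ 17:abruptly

The marked gap is the direct object of "examined".
Its filler is the fronted wh-phrase "what", at word 1.
(The other dependency links word 8 to a gap after word 9.)

1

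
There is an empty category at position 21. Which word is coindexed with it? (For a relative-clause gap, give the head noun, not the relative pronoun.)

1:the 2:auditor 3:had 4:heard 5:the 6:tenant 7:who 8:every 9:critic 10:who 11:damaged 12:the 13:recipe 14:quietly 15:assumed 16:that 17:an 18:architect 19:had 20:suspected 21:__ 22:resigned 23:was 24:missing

The gap at 21 is the subject of "resigned", inside a relative clause.
The relative pronoun is "who" (word 7); it is bound by the head noun immediately before it.
Its filler is the head noun "tenant", at word 6.

6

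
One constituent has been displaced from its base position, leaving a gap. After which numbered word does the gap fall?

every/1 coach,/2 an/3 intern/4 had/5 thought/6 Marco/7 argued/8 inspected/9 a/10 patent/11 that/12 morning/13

8

The displaced element is "every coach" (word 2).
It is linked across 2 clause boundaries (Ø → Ø).
It functions as the subject of "inspected", so the gap sits immediately after word 8 ("argued").
Base order: An intern had thought Marco argued that every coach inspected a patent that morning.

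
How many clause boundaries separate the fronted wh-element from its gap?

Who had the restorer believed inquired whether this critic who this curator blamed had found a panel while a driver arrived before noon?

1

"who" is extracted from the subject of "inquired".
Boundaries crossed, outermost first: [Ø] — 1 in total.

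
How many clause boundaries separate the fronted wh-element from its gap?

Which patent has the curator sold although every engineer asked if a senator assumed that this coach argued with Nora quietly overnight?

0

"which patent" originates inside the matrix clause — no clause boundary is crossed.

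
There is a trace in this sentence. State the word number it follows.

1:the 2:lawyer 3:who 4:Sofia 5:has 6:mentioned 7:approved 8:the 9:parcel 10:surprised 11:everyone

6

The displaced element is "the lawyer" (word 2).
It is linked across 1 clause boundary (Ø).
It functions as the subject of "approved", so the gap sits immediately after word 6 ("mentioned").
Base order: Sofia has mentioned that the lawyer approved the parcel.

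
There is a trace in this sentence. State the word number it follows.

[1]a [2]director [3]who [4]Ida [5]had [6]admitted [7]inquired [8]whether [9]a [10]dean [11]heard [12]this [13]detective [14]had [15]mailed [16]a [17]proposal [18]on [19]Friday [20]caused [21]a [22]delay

The displaced element is "a director" (word 2).
It is linked across 1 clause boundary (Ø).
It functions as the subject of "inquired", so the gap sits immediately after word 6 ("admitted").
Base order: Ida had admitted a director inquired whether a dean heard this detective had mailed a proposal on Friday.

6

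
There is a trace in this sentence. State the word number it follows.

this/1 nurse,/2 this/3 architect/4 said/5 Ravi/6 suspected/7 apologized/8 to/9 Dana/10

The displaced element is "this nurse" (word 2).
It is linked across 2 clause boundaries (Ø → Ø).
It functions as the subject of "apologized", so the gap sits immediately after word 7 ("suspected").
Base order: This architect said Ravi suspected that this nurse apologized to Dana.

7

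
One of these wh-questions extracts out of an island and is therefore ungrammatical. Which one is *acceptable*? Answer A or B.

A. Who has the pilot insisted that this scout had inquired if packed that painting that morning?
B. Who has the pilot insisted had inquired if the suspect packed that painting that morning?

In A, the wh-phrase is extracted from inside a wh-island (introduced by "if"), which blocks movement.
In B, the extraction path crosses only that-complement boundaries, which are transparent.
So B is grammatical.

B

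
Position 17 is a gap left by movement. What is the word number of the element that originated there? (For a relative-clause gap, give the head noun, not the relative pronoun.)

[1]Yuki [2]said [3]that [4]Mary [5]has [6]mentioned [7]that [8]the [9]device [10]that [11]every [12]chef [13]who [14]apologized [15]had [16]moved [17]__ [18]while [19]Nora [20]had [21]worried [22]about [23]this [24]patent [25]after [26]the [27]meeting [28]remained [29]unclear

9

The gap at 17 is the object of "moved", inside a relative clause.
The relative pronoun is "that" (word 10); it is bound by the head noun immediately before it.
Its filler is the head noun "device", at word 9.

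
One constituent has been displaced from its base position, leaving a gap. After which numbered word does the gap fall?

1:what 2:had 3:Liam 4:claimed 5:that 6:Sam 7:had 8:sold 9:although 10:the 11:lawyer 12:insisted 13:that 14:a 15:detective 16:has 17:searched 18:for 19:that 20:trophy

The displaced element is "what" (word 1).
It is linked across 1 clause boundary (that).
It functions as the direct object of "sold", so the gap sits immediately after word 8 ("sold").
Base order: Liam had claimed that Sam had sold what although the lawyer insisted that a detective has searched for that trophy.

8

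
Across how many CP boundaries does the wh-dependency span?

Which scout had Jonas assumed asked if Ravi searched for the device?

1

"which scout" is extracted from the subject of "asked".
Boundaries crossed, outermost first: [Ø] — 1 in total.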